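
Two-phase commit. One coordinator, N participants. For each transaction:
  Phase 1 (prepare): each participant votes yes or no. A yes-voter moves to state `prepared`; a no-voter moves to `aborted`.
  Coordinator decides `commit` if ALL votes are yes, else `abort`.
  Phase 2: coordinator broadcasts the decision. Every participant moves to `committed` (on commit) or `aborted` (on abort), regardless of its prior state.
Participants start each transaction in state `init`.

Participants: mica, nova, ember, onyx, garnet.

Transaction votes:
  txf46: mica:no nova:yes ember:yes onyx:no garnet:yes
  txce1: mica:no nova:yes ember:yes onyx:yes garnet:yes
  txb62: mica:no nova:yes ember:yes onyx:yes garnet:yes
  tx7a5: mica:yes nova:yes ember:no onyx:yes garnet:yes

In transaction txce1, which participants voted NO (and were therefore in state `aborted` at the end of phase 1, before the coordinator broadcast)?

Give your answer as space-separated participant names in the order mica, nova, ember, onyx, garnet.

Answer: mica

Derivation:
Txn txce1 phase 1: mica no -> aborted; nova yes -> prepared; ember yes -> prepared; onyx yes -> prepared; garnet yes -> prepared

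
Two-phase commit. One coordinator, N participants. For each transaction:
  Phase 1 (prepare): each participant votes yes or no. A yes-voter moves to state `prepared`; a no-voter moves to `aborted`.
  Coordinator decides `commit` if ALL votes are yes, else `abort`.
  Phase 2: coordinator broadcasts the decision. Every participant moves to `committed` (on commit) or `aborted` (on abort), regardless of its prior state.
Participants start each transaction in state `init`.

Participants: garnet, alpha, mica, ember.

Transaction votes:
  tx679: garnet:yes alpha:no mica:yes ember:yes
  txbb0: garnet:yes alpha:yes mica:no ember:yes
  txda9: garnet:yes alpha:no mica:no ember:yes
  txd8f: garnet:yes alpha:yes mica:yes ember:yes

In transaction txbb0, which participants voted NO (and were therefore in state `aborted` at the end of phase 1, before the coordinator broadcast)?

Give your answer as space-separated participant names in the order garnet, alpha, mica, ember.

Answer: mica

Derivation:
Txn txbb0 phase 1: garnet yes -> prepared; alpha yes -> prepared; mica no -> aborted; ember yes -> prepared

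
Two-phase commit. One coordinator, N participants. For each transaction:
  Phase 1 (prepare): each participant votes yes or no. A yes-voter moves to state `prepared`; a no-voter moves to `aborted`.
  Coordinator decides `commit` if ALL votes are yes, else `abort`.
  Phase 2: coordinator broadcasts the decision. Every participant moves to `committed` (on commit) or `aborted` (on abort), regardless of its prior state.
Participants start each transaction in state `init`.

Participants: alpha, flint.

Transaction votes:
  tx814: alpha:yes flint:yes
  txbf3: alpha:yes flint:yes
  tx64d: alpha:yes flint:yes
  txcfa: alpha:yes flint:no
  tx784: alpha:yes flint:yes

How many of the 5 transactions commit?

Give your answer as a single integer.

Answer: 4

Derivation:
tx814: all yes -> commit (commits=1)
txbf3: all yes -> commit (commits=2)
tx64d: all yes -> commit (commits=3)
txcfa: no from flint -> abort (commits=3)
tx784: all yes -> commit (commits=4)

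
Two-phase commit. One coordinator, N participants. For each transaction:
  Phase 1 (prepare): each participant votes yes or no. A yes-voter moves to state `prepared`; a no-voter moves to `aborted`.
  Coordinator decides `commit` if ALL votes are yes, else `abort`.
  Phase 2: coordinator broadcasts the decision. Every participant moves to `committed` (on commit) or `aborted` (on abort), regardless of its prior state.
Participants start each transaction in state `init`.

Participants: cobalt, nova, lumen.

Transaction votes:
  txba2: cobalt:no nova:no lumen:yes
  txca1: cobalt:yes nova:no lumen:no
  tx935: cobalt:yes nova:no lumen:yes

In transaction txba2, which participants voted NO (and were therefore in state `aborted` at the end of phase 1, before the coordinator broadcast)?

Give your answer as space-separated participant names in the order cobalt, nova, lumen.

Answer: cobalt nova

Derivation:
Txn txba2 phase 1: cobalt no -> aborted; nova no -> aborted; lumen yes -> prepared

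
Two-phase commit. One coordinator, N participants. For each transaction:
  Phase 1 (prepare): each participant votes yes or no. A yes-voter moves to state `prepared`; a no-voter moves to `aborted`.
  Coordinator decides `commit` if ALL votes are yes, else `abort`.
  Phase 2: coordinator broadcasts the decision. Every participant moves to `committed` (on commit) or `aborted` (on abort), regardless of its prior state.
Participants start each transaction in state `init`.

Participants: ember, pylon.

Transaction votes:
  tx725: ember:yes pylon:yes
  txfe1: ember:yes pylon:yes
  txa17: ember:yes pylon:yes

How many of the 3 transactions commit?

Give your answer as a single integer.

tx725: all yes -> commit (commits=1)
txfe1: all yes -> commit (commits=2)
txa17: all yes -> commit (commits=3)

Answer: 3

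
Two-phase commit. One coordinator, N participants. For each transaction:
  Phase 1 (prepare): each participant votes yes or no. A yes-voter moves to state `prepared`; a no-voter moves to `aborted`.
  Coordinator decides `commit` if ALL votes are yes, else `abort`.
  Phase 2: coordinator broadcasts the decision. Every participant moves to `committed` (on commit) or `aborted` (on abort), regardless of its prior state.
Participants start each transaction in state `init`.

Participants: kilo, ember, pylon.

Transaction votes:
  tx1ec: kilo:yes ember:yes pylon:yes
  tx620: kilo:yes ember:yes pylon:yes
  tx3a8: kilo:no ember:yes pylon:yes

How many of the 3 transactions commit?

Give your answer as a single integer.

Answer: 2

Derivation:
tx1ec: all yes -> commit (commits=1)
tx620: all yes -> commit (commits=2)
tx3a8: no from kilo -> abort (commits=2)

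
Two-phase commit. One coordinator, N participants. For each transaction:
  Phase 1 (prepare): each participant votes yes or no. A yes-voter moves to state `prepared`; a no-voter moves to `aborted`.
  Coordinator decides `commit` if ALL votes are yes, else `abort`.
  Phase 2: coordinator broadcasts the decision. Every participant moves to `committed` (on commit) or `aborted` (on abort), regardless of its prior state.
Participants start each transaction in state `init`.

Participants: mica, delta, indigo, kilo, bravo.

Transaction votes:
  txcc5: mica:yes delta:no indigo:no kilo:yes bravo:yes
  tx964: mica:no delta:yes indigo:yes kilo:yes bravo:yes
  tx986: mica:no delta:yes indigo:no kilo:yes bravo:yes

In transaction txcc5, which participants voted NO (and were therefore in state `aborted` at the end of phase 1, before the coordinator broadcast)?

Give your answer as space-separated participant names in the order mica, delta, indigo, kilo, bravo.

Answer: delta indigo

Derivation:
Txn txcc5 phase 1: mica yes -> prepared; delta no -> aborted; indigo no -> aborted; kilo yes -> prepared; bravo yes -> prepared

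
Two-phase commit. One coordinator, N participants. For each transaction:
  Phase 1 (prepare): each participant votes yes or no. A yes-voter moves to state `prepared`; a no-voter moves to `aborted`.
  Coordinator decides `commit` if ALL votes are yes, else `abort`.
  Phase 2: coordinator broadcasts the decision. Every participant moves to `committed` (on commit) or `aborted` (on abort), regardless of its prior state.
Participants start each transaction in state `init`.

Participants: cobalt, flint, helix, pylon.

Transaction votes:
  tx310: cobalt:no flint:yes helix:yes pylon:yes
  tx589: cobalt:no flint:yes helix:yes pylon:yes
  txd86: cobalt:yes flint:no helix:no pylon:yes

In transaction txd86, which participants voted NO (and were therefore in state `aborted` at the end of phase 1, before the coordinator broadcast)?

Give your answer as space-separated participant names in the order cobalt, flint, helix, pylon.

Answer: flint helix

Derivation:
Txn txd86 phase 1: cobalt yes -> prepared; flint no -> aborted; helix no -> aborted; pylon yes -> prepared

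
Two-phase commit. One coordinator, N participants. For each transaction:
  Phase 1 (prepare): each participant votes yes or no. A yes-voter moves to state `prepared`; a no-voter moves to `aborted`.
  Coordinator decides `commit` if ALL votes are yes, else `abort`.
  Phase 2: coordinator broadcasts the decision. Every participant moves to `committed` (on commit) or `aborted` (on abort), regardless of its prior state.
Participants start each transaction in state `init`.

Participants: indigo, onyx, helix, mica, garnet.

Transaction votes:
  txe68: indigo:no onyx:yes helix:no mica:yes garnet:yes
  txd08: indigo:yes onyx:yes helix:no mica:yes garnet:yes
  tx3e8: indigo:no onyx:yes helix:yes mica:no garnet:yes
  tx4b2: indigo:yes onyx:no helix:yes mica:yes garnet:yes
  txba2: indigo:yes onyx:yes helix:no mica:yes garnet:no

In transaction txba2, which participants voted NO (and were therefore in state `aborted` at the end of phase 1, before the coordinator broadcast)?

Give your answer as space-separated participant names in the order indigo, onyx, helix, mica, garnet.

Txn txba2 phase 1: indigo yes -> prepared; onyx yes -> prepared; helix no -> aborted; mica yes -> prepared; garnet no -> aborted

Answer: helix garnet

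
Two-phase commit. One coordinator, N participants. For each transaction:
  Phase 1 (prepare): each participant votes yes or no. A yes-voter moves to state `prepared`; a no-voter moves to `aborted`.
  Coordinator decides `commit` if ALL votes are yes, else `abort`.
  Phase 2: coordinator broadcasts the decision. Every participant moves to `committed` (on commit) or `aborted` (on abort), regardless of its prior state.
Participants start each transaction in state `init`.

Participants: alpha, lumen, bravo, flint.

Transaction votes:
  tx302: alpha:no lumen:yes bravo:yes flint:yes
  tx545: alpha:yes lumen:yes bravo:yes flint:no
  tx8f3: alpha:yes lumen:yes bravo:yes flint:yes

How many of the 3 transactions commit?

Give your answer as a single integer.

tx302: no from alpha -> abort (commits=0)
tx545: no from flint -> abort (commits=0)
tx8f3: all yes -> commit (commits=1)

Answer: 1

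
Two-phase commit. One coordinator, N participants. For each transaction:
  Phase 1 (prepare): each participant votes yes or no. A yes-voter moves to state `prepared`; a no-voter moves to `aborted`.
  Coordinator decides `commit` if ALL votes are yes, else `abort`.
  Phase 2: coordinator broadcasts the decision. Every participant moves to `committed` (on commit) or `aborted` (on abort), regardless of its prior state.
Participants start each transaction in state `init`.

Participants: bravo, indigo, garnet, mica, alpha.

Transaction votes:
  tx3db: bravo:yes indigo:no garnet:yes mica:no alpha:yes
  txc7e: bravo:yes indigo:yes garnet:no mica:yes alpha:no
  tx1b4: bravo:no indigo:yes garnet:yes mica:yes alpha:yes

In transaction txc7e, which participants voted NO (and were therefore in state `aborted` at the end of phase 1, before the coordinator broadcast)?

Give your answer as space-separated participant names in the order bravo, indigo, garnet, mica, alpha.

Answer: garnet alpha

Derivation:
Txn txc7e phase 1: bravo yes -> prepared; indigo yes -> prepared; garnet no -> aborted; mica yes -> prepared; alpha no -> aborted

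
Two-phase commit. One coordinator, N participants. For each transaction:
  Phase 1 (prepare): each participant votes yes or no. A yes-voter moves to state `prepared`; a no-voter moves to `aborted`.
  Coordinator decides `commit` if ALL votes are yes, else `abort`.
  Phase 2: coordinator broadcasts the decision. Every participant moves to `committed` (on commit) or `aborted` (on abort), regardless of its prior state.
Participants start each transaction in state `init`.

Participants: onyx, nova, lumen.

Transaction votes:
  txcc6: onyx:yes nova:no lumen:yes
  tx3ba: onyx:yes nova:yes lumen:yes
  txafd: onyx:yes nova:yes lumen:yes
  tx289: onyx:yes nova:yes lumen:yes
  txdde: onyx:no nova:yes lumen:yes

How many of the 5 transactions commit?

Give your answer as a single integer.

Answer: 3

Derivation:
txcc6: no from nova -> abort (commits=0)
tx3ba: all yes -> commit (commits=1)
txafd: all yes -> commit (commits=2)
tx289: all yes -> commit (commits=3)
txdde: no from onyx -> abort (commits=3)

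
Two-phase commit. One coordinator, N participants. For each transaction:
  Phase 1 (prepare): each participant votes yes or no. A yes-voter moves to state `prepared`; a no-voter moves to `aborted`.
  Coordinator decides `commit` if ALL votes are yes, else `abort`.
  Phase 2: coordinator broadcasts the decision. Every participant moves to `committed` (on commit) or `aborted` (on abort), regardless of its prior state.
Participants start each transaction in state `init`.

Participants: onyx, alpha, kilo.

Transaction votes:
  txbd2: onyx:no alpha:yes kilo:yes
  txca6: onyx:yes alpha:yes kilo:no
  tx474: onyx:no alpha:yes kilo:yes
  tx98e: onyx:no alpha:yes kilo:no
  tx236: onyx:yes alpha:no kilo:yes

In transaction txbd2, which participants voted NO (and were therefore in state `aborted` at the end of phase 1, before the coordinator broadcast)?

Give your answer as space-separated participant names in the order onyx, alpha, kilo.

Txn txbd2 phase 1: onyx no -> aborted; alpha yes -> prepared; kilo yes -> prepared

Answer: onyx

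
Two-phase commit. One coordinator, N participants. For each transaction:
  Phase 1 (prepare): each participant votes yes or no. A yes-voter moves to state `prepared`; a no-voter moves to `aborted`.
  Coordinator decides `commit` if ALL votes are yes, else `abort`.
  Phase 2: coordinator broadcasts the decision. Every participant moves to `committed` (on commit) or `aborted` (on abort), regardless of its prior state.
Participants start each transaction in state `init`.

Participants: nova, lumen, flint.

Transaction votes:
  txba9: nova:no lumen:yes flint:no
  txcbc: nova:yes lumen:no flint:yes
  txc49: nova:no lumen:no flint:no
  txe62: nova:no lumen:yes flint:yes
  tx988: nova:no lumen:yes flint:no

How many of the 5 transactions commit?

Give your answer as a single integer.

txba9: no from nova, flint -> abort (commits=0)
txcbc: no from lumen -> abort (commits=0)
txc49: no from nova, lumen, flint -> abort (commits=0)
txe62: no from nova -> abort (commits=0)
tx988: no from nova, flint -> abort (commits=0)

Answer: 0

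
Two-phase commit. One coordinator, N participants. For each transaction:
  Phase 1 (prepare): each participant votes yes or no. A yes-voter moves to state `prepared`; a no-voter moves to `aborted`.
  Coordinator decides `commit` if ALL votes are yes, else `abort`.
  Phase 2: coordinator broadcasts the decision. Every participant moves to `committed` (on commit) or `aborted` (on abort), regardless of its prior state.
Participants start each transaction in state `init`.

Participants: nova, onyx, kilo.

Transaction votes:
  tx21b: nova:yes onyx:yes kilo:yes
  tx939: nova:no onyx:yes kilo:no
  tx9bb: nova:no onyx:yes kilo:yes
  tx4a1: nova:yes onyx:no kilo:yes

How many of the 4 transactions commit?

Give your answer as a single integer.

Answer: 1

Derivation:
tx21b: all yes -> commit (commits=1)
tx939: no from nova, kilo -> abort (commits=1)
tx9bb: no from nova -> abort (commits=1)
tx4a1: no from onyx -> abort (commits=1)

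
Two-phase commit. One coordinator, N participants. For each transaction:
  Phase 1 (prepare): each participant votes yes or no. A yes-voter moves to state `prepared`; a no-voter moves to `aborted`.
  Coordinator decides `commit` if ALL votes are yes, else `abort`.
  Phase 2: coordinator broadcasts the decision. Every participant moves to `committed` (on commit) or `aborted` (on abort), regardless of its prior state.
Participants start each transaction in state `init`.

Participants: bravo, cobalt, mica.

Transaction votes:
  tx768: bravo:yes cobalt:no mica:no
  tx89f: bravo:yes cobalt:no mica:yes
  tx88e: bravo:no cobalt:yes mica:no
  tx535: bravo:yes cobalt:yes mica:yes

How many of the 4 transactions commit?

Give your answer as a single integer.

Answer: 1

Derivation:
tx768: no from cobalt, mica -> abort (commits=0)
tx89f: no from cobalt -> abort (commits=0)
tx88e: no from bravo, mica -> abort (commits=0)
tx535: all yes -> commit (commits=1)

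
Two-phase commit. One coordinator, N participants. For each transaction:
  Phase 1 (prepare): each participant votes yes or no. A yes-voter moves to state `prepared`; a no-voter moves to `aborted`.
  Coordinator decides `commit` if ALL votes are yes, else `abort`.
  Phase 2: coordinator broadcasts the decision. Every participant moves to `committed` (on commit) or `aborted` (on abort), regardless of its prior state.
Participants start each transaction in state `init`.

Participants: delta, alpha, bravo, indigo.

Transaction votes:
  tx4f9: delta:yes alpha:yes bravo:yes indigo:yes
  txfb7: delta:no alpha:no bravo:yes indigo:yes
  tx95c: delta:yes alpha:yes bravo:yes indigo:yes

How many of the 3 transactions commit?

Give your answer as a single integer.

tx4f9: all yes -> commit (commits=1)
txfb7: no from delta, alpha -> abort (commits=1)
tx95c: all yes -> commit (commits=2)

Answer: 2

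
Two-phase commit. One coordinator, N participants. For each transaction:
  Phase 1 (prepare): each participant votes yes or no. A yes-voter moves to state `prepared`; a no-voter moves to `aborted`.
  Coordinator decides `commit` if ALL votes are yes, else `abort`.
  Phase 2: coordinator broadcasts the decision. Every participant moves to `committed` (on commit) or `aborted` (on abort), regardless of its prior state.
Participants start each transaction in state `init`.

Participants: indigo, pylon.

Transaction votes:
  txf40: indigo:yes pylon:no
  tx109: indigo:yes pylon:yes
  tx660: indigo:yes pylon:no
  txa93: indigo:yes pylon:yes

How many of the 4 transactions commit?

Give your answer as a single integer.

txf40: no from pylon -> abort (commits=0)
tx109: all yes -> commit (commits=1)
tx660: no from pylon -> abort (commits=1)
txa93: all yes -> commit (commits=2)

Answer: 2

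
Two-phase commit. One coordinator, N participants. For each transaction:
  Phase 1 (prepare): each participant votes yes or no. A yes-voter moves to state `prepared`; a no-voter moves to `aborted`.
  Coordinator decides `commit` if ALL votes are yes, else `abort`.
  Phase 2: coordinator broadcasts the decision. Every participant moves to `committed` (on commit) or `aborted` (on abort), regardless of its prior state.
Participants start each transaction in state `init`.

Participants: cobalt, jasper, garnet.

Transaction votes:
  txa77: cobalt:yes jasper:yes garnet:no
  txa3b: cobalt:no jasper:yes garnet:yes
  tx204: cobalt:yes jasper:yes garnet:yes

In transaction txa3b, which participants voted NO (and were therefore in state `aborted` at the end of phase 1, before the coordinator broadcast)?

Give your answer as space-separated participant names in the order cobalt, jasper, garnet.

Txn txa3b phase 1: cobalt no -> aborted; jasper yes -> prepared; garnet yes -> prepared

Answer: cobalt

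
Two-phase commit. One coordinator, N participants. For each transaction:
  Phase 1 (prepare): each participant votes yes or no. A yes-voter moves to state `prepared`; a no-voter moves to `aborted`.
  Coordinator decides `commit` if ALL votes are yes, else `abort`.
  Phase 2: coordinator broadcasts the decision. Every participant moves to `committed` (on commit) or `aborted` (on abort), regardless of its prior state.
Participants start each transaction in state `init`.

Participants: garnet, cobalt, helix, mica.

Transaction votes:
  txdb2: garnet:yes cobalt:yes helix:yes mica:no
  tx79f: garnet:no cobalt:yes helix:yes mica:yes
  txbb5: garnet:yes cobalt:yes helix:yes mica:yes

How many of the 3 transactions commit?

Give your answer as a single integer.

txdb2: no from mica -> abort (commits=0)
tx79f: no from garnet -> abort (commits=0)
txbb5: all yes -> commit (commits=1)

Answer: 1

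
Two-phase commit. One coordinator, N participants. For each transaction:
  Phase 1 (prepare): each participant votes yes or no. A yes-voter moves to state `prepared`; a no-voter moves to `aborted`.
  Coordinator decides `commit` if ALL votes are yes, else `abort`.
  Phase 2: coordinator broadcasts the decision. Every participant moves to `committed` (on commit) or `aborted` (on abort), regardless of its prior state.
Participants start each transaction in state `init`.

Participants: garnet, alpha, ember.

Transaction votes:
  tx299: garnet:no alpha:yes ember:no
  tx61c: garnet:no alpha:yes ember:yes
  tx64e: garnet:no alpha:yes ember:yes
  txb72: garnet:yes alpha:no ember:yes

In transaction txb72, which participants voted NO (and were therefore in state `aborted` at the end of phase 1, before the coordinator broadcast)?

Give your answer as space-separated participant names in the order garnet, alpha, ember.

Txn txb72 phase 1: garnet yes -> prepared; alpha no -> aborted; ember yes -> prepared

Answer: alpha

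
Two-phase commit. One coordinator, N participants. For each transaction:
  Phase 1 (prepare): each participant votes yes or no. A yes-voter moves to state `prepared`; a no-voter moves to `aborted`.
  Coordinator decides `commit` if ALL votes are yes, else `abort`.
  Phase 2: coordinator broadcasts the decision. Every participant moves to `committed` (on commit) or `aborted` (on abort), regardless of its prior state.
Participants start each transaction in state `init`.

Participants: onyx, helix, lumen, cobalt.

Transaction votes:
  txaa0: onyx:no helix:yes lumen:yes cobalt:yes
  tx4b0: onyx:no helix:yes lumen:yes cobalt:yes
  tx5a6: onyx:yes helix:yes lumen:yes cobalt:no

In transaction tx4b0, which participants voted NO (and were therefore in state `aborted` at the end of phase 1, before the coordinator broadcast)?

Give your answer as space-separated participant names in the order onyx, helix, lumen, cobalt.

Txn tx4b0 phase 1: onyx no -> aborted; helix yes -> prepared; lumen yes -> prepared; cobalt yes -> prepared

Answer: onyx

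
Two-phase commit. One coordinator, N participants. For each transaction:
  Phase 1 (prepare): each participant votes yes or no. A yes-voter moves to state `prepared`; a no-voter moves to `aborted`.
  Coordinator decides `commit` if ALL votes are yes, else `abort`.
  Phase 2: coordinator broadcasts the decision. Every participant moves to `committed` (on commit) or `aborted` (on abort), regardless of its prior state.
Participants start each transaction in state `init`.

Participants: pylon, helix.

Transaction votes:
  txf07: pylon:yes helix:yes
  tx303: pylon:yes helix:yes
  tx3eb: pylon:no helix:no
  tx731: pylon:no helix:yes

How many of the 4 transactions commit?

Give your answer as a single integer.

Answer: 2

Derivation:
txf07: all yes -> commit (commits=1)
tx303: all yes -> commit (commits=2)
tx3eb: no from pylon, helix -> abort (commits=2)
tx731: no from pylon -> abort (commits=2)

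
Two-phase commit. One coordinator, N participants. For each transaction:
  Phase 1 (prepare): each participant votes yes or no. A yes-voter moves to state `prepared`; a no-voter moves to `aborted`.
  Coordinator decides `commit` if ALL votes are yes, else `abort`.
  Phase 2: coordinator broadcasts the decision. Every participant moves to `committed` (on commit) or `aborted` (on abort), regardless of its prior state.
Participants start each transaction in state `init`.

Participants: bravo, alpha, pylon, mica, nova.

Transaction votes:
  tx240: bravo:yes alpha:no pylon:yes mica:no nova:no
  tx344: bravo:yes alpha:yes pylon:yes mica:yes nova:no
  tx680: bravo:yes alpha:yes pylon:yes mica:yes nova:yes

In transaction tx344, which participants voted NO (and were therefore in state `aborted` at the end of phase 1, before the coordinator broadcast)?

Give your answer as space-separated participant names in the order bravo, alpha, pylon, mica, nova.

Txn tx344 phase 1: bravo yes -> prepared; alpha yes -> prepared; pylon yes -> prepared; mica yes -> prepared; nova no -> aborted

Answer: nova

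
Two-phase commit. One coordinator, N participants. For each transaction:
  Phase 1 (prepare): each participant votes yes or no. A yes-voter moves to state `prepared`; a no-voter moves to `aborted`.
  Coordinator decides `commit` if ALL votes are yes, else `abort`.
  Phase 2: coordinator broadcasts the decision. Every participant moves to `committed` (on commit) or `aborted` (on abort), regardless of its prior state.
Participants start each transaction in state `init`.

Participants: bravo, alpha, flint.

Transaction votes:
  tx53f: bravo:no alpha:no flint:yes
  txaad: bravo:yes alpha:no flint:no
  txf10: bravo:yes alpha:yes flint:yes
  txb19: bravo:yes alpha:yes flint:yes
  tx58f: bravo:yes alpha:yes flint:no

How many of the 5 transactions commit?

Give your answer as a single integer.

Answer: 2

Derivation:
tx53f: no from bravo, alpha -> abort (commits=0)
txaad: no from alpha, flint -> abort (commits=0)
txf10: all yes -> commit (commits=1)
txb19: all yes -> commit (commits=2)
tx58f: no from flint -> abort (commits=2)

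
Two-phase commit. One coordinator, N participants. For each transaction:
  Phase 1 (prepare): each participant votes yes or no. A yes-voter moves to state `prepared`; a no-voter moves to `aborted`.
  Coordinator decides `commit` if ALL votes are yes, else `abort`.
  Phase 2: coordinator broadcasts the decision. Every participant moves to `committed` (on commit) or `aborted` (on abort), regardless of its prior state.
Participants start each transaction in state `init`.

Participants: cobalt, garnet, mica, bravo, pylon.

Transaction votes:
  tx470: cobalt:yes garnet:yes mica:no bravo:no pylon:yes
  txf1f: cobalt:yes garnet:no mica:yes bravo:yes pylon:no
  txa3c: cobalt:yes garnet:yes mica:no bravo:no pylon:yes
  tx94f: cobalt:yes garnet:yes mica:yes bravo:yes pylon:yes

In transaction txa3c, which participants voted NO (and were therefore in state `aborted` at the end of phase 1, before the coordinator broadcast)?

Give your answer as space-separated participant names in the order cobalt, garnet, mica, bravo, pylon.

Txn txa3c phase 1: cobalt yes -> prepared; garnet yes -> prepared; mica no -> aborted; bravo no -> aborted; pylon yes -> prepared

Answer: mica bravo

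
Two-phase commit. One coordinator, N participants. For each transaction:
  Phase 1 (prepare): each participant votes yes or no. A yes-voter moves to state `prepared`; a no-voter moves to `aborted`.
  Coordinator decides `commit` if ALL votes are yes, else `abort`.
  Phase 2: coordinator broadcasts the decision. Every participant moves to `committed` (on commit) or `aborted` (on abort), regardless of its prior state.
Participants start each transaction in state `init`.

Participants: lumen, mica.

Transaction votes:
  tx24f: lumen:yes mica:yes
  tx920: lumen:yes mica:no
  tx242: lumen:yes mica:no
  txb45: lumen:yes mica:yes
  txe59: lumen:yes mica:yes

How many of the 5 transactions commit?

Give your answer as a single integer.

tx24f: all yes -> commit (commits=1)
tx920: no from mica -> abort (commits=1)
tx242: no from mica -> abort (commits=1)
txb45: all yes -> commit (commits=2)
txe59: all yes -> commit (commits=3)

Answer: 3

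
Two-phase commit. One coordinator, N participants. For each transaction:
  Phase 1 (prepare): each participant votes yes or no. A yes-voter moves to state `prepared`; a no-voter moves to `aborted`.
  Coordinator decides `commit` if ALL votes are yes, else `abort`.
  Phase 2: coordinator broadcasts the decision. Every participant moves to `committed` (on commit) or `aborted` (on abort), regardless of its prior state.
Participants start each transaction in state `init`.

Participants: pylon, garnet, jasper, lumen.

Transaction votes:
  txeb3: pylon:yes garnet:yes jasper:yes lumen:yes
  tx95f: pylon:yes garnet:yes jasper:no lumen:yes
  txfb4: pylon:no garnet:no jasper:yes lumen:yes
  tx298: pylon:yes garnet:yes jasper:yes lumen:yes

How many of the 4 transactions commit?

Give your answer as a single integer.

txeb3: all yes -> commit (commits=1)
tx95f: no from jasper -> abort (commits=1)
txfb4: no from pylon, garnet -> abort (commits=1)
tx298: all yes -> commit (commits=2)

Answer: 2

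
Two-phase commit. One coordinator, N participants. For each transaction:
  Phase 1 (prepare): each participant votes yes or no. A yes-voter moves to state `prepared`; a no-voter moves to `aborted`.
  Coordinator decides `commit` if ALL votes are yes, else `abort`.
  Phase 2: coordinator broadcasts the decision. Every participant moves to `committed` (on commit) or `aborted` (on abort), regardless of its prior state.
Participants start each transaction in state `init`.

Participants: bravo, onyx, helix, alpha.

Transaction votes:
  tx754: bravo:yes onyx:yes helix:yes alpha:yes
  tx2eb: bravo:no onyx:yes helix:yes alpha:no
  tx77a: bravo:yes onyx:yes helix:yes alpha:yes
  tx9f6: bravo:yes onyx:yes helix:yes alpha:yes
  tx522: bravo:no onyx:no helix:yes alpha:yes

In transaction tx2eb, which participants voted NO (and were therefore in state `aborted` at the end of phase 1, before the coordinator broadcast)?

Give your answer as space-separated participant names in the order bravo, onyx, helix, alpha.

Answer: bravo alpha

Derivation:
Txn tx2eb phase 1: bravo no -> aborted; onyx yes -> prepared; helix yes -> prepared; alpha no -> aborted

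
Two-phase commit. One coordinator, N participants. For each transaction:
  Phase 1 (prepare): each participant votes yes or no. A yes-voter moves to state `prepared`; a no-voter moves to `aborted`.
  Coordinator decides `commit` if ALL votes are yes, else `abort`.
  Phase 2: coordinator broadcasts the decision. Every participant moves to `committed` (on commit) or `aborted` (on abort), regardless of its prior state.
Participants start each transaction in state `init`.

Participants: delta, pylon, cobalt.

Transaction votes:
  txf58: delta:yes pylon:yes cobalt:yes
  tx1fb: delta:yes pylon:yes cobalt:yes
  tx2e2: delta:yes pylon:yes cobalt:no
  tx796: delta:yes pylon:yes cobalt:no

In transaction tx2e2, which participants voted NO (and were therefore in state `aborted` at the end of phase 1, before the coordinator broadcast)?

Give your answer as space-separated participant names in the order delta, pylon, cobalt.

Txn tx2e2 phase 1: delta yes -> prepared; pylon yes -> prepared; cobalt no -> aborted

Answer: cobalt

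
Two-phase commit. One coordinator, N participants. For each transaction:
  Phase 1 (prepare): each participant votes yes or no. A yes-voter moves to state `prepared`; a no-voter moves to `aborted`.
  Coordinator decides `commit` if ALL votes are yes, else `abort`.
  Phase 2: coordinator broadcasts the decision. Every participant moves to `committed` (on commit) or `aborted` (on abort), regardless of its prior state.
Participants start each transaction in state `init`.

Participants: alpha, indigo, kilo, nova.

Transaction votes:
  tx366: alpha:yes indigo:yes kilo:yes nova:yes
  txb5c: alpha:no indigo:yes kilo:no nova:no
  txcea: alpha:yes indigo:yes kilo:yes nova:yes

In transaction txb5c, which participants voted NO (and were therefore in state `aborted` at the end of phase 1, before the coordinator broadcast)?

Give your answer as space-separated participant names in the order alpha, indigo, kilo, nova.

Answer: alpha kilo nova

Derivation:
Txn txb5c phase 1: alpha no -> aborted; indigo yes -> prepared; kilo no -> aborted; nova no -> aborted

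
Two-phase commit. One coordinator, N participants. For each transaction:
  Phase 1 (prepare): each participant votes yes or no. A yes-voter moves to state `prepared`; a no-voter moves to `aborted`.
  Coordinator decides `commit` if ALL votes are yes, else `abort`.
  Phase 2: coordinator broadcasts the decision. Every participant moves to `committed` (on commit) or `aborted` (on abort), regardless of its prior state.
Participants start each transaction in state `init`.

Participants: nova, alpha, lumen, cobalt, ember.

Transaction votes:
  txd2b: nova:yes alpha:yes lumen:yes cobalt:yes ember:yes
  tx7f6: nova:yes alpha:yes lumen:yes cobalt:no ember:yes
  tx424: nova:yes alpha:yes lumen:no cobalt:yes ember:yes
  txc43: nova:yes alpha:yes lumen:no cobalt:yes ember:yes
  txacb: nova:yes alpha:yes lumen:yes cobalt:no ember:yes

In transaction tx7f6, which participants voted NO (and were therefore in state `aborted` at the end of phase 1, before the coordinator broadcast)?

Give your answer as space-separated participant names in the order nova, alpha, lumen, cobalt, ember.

Answer: cobalt

Derivation:
Txn tx7f6 phase 1: nova yes -> prepared; alpha yes -> prepared; lumen yes -> prepared; cobalt no -> aborted; ember yes -> prepared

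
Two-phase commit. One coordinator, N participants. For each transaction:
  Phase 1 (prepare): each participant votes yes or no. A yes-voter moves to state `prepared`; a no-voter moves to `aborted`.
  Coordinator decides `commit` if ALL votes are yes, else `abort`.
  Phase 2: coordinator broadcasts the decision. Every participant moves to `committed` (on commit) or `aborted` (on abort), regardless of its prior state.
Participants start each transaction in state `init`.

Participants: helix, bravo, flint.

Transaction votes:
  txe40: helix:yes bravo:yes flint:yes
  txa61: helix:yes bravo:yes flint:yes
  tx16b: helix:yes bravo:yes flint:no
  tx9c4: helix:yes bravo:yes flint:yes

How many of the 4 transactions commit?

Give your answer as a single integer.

Answer: 3

Derivation:
txe40: all yes -> commit (commits=1)
txa61: all yes -> commit (commits=2)
tx16b: no from flint -> abort (commits=2)
tx9c4: all yes -> commit (commits=3)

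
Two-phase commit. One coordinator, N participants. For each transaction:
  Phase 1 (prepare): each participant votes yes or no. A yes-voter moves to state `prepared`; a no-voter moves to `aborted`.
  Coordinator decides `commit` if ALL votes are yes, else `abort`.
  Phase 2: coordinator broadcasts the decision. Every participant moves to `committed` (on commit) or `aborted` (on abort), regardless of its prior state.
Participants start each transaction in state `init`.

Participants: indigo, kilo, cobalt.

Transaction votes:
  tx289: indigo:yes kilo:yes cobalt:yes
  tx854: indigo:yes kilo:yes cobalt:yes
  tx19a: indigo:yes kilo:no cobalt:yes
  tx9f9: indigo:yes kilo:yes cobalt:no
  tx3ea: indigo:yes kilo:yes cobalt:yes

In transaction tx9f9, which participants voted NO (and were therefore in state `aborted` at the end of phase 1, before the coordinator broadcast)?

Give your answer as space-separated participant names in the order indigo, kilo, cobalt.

Txn tx9f9 phase 1: indigo yes -> prepared; kilo yes -> prepared; cobalt no -> aborted

Answer: cobalt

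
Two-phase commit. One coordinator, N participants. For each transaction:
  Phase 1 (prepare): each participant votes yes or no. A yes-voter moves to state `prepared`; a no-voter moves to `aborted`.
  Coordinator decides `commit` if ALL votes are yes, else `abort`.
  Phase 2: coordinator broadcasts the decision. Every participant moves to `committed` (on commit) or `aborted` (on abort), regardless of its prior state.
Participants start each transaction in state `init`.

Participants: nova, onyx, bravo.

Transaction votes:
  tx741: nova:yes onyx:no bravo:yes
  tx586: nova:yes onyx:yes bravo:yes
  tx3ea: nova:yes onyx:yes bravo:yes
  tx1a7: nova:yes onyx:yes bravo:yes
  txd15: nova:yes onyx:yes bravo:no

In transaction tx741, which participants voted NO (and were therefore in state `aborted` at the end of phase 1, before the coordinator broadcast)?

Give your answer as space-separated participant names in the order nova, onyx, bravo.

Answer: onyx

Derivation:
Txn tx741 phase 1: nova yes -> prepared; onyx no -> aborted; bravo yes -> prepared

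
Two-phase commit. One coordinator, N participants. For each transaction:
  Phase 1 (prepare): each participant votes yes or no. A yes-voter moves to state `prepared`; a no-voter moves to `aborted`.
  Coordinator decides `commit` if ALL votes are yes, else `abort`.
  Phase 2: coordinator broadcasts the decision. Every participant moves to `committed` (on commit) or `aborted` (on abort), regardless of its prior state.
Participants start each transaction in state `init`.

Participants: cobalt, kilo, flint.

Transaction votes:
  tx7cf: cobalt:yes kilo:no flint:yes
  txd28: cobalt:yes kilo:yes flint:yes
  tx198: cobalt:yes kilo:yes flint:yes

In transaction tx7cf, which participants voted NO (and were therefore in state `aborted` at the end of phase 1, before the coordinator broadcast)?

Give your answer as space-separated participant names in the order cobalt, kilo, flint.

Answer: kilo

Derivation:
Txn tx7cf phase 1: cobalt yes -> prepared; kilo no -> aborted; flint yes -> prepared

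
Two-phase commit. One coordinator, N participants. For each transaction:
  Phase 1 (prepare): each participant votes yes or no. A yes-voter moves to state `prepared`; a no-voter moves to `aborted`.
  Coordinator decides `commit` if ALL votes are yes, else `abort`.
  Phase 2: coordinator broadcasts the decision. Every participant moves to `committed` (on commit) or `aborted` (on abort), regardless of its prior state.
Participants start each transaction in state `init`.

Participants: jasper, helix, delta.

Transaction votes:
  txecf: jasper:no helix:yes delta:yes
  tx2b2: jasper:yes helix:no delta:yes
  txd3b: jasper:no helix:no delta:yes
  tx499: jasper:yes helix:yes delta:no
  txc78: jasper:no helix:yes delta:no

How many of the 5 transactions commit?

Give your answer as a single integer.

txecf: no from jasper -> abort (commits=0)
tx2b2: no from helix -> abort (commits=0)
txd3b: no from jasper, helix -> abort (commits=0)
tx499: no from delta -> abort (commits=0)
txc78: no from jasper, delta -> abort (commits=0)

Answer: 0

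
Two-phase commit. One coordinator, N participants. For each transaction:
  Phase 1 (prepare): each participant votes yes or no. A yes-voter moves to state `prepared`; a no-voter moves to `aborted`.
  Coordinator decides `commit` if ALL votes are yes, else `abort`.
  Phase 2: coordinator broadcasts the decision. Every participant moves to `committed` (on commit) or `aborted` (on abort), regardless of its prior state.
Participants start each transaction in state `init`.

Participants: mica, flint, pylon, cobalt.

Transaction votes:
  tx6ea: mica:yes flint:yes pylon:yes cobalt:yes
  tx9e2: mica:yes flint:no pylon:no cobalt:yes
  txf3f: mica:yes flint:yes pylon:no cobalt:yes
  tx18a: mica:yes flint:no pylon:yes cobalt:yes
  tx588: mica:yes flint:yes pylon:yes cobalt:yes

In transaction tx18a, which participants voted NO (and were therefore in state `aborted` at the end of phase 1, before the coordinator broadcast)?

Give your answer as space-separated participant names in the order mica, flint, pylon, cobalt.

Answer: flint

Derivation:
Txn tx18a phase 1: mica yes -> prepared; flint no -> aborted; pylon yes -> prepared; cobalt yes -> prepared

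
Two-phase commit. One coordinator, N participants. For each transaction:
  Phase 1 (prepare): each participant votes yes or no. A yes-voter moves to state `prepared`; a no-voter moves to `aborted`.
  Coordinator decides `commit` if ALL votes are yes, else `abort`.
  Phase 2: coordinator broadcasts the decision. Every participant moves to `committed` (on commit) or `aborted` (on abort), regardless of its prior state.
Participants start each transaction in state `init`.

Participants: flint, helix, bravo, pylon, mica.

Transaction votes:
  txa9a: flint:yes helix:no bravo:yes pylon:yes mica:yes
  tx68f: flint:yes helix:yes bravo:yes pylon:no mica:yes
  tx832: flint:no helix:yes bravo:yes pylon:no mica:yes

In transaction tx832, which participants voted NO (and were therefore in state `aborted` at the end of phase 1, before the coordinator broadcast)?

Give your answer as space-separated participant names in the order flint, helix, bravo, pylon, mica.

Answer: flint pylon

Derivation:
Txn tx832 phase 1: flint no -> aborted; helix yes -> prepared; bravo yes -> prepared; pylon no -> aborted; mica yes -> prepared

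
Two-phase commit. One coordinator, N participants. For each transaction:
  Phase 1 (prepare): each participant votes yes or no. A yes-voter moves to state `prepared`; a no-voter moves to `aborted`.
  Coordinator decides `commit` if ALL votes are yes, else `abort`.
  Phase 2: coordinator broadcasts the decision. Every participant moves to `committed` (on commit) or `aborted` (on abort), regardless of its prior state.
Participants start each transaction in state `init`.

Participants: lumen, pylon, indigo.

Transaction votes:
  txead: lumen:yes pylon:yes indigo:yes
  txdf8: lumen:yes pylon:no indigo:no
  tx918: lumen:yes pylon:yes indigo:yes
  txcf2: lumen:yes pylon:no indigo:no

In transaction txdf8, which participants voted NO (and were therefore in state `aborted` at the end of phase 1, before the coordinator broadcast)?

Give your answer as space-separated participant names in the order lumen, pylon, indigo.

Answer: pylon indigo

Derivation:
Txn txdf8 phase 1: lumen yes -> prepared; pylon no -> aborted; indigo no -> aborted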